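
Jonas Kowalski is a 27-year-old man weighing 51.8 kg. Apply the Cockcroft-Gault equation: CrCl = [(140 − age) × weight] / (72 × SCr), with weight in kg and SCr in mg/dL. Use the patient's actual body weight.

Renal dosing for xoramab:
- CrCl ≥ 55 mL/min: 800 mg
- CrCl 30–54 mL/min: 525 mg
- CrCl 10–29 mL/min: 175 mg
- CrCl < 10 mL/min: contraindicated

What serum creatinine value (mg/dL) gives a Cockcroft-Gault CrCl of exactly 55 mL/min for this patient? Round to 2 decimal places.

Standard dose requires CrCl ≥ 55 mL/min.
Set (140 − 27) × 51.8 / (72 × SCr) = 55
SCr = (140 − 27) × 51.8 / (72 × 55) = 1.478 mg/dL

1.48 mg/dL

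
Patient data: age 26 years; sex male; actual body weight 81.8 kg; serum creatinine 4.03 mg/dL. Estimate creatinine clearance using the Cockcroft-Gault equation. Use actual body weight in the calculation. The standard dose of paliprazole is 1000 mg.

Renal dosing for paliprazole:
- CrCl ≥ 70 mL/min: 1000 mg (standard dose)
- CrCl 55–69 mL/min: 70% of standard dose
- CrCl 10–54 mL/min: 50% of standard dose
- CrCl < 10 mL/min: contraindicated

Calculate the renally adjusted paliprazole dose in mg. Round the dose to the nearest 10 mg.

CrCl = (140 − 26) × 81.8 / (72 × 4.03) = 9325.2 / 290.16 ≈ 32.1 mL/min
CrCl ≈ 32 mL/min → bracket 10–54 mL/min.
50% of 1000 mg = 500 mg

500 mg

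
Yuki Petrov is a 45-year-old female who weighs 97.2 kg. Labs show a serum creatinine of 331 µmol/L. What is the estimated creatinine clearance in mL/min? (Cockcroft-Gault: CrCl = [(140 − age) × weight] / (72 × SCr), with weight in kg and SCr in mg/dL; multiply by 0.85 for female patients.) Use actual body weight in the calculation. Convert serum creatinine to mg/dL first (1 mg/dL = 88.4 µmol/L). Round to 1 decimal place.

SCr = 331 / 88.4 = 3.744 mg/dL
CrCl = (140 − 45) × 97.2 / (72 × 3.744) × 0.85 = 9234.0 / 269.57 × 0.85 ≈ 29.1 mL/min

29.1 mL/min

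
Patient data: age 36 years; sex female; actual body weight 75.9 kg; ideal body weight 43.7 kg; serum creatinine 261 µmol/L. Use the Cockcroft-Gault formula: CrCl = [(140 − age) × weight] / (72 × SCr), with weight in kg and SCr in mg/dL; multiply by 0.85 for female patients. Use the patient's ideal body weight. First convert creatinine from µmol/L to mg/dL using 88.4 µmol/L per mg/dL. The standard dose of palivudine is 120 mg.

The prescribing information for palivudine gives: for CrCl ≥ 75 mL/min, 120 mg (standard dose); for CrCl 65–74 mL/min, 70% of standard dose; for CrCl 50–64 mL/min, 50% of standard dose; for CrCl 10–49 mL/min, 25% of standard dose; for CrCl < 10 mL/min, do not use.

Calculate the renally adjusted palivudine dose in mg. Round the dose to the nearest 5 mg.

SCr = 261 / 88.4 = 2.952 mg/dL
CrCl = (140 − 36) × 43.7 / (72 × 2.952) × 0.85 = 4544.8 / 212.54 × 0.85 ≈ 18.2 mL/min
CrCl ≈ 18 mL/min → bracket 10–49 mL/min.
25% of 120 mg = 30 mg

30 mg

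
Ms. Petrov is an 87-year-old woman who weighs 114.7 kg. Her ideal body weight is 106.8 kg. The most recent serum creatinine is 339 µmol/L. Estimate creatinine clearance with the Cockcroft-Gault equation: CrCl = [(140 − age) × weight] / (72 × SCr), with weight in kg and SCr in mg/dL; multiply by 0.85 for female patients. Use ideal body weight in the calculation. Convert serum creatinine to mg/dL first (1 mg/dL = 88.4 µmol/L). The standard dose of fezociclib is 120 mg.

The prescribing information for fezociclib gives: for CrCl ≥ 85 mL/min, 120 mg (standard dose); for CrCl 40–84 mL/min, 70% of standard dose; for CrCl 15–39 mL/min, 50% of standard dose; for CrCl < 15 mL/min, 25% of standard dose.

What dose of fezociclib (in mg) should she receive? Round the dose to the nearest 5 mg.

SCr = 339 / 88.4 = 3.835 mg/dL
CrCl = (140 − 87) × 106.8 / (72 × 3.835) × 0.85 = 5660.4 / 276.12 × 0.85 ≈ 17.4 mL/min
CrCl ≈ 17 mL/min → bracket 15–39 mL/min.
50% of 120 mg = 60 mg

60 mg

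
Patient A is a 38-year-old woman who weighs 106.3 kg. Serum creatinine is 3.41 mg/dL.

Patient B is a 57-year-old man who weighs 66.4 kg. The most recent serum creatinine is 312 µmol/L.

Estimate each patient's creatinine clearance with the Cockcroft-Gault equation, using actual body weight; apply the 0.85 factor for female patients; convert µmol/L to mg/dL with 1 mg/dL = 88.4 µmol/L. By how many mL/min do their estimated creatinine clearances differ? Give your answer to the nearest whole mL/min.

Patient A: CrCl = (140 − 38) × 106.3 / (72 × 3.41) × 0.85 = 10842.6 / 245.52 × 0.85 ≈ 37.5 mL/min
Patient B: SCr = 312 / 88.4 = 3.529 mg/dL
Patient B: CrCl = (140 − 57) × 66.4 / (72 × 3.529) = 5511.2 / 254.09 ≈ 21.7 mL/min
|37.5 − 21.7| = 15.8 mL/min

16 mL/min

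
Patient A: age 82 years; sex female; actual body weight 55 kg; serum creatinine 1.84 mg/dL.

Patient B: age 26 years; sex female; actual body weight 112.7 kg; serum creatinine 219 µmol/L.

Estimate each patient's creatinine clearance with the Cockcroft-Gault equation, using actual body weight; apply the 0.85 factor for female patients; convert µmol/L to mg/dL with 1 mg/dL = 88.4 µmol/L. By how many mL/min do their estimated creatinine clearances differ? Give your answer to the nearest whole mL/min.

Patient A: CrCl = (140 − 82) × 55 / (72 × 1.84) × 0.85 = 3190.0 / 132.48 × 0.85 ≈ 20.5 mL/min
Patient B: SCr = 219 / 88.4 = 2.477 mg/dL
Patient B: CrCl = (140 − 26) × 112.7 / (72 × 2.477) × 0.85 = 12847.8 / 178.34 × 0.85 ≈ 61.2 mL/min
|20.5 − 61.2| = 40.7 mL/min

41 mL/min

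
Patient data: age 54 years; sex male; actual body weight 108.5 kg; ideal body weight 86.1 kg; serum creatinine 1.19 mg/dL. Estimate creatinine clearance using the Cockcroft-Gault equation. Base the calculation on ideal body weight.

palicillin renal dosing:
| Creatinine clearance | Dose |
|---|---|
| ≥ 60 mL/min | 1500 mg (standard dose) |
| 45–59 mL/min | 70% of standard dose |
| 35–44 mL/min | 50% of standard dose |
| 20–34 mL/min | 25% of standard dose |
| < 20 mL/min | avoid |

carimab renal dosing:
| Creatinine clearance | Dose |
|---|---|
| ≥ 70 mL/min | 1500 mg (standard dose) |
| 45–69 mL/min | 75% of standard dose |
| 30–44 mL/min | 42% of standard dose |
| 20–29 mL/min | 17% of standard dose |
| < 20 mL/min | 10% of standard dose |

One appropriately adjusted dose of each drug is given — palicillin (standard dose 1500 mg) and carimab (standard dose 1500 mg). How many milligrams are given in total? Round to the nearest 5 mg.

3000 mg

CrCl = (140 − 54) × 86.1 / (72 × 1.19) = 7404.6 / 85.68 ≈ 86.4 mL/min
CrCl ≈ 86 mL/min.
palicillin: ≥ 60 mL/min → 100% of 1500 mg = 1500 mg.
carimab: ≥ 70 mL/min → 100% of 1500 mg = 1500 mg.
Total = 1500 + 1500 = 3000 mg.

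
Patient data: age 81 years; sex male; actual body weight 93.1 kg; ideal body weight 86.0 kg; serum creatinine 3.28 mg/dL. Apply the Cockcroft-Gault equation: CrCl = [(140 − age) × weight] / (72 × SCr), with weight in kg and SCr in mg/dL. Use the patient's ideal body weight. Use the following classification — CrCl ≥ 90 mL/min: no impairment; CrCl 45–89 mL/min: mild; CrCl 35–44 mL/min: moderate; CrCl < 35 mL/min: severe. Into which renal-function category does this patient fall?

severe

CrCl = (140 − 81) × 86 / (72 × 3.28) = 5074.0 / 236.16 ≈ 21.5 mL/min
21 mL/min falls in the 'severe' range.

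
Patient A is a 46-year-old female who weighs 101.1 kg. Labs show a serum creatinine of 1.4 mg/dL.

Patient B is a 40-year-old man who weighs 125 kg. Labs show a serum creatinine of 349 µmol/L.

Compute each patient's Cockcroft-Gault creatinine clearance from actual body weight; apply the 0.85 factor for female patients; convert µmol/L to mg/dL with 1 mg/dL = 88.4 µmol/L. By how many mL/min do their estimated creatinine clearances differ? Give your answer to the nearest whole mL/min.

36 mL/min

Patient A: CrCl = (140 − 46) × 101.1 / (72 × 1.4) × 0.85 = 9503.4 / 100.80 × 0.85 ≈ 80.1 mL/min
Patient B: SCr = 349 / 88.4 = 3.948 mg/dL
Patient B: CrCl = (140 − 40) × 125 / (72 × 3.948) = 12500.0 / 284.26 ≈ 44.0 mL/min
|80.1 − 44.0| = 36.1 mL/min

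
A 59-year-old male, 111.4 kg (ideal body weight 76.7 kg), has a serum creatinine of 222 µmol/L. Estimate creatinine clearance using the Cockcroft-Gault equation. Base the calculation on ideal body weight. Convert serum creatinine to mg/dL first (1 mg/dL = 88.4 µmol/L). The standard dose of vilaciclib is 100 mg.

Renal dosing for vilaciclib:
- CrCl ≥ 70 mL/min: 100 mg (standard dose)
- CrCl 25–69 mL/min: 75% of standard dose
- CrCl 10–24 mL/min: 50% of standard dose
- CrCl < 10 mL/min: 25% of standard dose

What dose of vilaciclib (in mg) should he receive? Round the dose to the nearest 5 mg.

75 mg

SCr = 222 / 88.4 = 2.511 mg/dL
CrCl = (140 − 59) × 76.7 / (72 × 2.511) = 6212.7 / 180.79 ≈ 34.4 mL/min
CrCl ≈ 34 mL/min → bracket 25–69 mL/min.
75% of 100 mg = 75 mg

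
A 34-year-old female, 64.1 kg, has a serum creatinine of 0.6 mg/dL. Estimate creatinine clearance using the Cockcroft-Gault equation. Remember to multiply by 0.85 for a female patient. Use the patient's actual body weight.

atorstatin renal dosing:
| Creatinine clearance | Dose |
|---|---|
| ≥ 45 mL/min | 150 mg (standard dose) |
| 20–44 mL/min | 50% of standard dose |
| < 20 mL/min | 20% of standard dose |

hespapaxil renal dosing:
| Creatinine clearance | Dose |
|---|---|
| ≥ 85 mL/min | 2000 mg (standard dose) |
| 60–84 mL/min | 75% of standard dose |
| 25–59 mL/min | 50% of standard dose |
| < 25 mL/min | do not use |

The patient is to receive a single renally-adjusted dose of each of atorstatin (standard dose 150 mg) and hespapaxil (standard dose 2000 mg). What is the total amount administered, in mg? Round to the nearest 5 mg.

CrCl = (140 − 34) × 64.1 / (72 × 0.6) × 0.85 = 6794.6 / 43.20 × 0.85 ≈ 133.7 mL/min
CrCl ≈ 134 mL/min.
atorstatin: ≥ 45 mL/min → 100% of 150 mg = 150 mg.
hespapaxil: ≥ 85 mL/min → 100% of 2000 mg = 2000 mg.
Total = 150 + 2000 = 2150 mg.

2150 mg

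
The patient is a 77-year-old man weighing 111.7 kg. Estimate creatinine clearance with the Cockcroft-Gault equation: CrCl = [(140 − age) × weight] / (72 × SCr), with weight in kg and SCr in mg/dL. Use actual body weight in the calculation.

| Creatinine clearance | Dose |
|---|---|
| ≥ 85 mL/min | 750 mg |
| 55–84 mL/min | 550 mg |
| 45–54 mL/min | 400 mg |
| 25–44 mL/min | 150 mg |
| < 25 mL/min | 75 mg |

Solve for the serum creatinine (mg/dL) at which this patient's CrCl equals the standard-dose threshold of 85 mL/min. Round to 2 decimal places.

1.15 mg/dL

Standard dose requires CrCl ≥ 85 mL/min.
Set (140 − 77) × 111.7 / (72 × SCr) = 85
SCr = (140 − 77) × 111.7 / (72 × 85) = 1.150 mg/dL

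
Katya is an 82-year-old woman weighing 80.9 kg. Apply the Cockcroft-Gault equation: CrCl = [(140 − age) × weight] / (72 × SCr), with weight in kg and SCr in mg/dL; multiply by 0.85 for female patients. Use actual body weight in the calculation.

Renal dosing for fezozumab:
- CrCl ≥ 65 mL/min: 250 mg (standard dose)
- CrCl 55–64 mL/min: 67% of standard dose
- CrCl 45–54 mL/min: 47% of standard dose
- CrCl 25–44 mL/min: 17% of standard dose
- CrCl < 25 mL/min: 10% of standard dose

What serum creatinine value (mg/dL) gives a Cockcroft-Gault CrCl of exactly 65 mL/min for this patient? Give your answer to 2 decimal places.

0.85 mg/dL

Standard dose requires CrCl ≥ 65 mL/min.
Set (140 − 82) × 80.9 × 0.85 / (72 × SCr) = 65
SCr = (140 − 82) × 80.9 × 0.85 / (72 × 65) = 0.852 mg/dL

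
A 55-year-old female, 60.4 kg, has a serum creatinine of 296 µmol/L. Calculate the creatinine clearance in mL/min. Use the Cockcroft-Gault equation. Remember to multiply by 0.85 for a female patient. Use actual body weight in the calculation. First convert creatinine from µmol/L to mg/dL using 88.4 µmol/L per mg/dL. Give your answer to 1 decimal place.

18.1 mL/min

SCr = 296 / 88.4 = 3.348 mg/dL
CrCl = (140 − 55) × 60.4 / (72 × 3.348) × 0.85 = 5134.0 / 241.06 × 0.85 ≈ 18.1 mL/min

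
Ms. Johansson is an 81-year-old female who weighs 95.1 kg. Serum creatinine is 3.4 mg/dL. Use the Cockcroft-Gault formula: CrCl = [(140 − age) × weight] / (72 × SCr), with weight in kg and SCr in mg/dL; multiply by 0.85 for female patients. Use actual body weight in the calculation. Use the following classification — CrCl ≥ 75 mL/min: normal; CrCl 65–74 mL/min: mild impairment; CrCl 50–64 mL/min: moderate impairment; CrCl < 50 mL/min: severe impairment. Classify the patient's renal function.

CrCl = (140 − 81) × 95.1 / (72 × 3.4) × 0.85 = 5610.9 / 244.80 × 0.85 ≈ 19.5 mL/min
19 mL/min falls in the 'severe impairment' range.

severe impairment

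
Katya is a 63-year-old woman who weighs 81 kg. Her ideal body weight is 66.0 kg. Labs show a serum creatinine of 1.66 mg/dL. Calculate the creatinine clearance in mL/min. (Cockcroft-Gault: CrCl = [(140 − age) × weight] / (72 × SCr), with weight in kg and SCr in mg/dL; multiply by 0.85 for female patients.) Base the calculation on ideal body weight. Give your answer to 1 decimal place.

CrCl = (140 − 63) × 66 / (72 × 1.66) × 0.85 = 5082.0 / 119.52 × 0.85 ≈ 36.1 mL/min

36.1 mL/min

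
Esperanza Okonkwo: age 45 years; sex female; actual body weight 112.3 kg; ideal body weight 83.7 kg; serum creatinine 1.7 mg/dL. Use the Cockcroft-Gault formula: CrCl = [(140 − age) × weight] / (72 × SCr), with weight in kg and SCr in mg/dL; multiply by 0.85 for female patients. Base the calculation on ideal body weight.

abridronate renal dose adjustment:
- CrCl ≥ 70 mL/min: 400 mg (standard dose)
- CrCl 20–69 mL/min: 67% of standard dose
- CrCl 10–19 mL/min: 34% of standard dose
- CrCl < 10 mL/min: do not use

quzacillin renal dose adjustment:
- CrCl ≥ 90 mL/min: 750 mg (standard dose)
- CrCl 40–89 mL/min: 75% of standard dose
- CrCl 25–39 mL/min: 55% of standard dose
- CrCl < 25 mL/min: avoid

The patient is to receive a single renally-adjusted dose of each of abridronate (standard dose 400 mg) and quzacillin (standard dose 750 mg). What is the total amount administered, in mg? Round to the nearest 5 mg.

CrCl = (140 − 45) × 83.7 / (72 × 1.7) × 0.85 = 7951.5 / 122.40 × 0.85 ≈ 55.2 mL/min
CrCl ≈ 55 mL/min.
abridronate: 20–69 mL/min → 67% of 400 mg = 268 mg.
quzacillin: 40–89 mL/min → 75% of 750 mg = 562.5 mg.
Total = 268 + 562.5 = 830.5 mg.

830 mg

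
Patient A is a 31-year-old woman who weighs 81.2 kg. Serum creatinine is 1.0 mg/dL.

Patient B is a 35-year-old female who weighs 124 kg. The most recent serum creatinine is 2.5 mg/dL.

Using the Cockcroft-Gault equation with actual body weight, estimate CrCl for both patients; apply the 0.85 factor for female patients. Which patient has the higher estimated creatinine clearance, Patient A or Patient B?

Patient A

Patient A: CrCl = (140 − 31) × 81.2 / (72 × 1) × 0.85 = 8850.8 / 72.00 × 0.85 ≈ 104.5 mL/min
Patient B: CrCl = (140 − 35) × 124 / (72 × 2.5) × 0.85 = 13020.0 / 180.00 × 0.85 ≈ 61.5 mL/min
104.5 vs 61.5 mL/min → Patient A is higher.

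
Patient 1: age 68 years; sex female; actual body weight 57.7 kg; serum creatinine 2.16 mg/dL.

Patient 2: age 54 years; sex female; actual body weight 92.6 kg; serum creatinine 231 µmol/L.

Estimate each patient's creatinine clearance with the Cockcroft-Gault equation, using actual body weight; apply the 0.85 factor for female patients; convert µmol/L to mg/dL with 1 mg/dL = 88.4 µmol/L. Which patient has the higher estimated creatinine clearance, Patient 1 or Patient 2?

Patient 1: CrCl = (140 − 68) × 57.7 / (72 × 2.16) × 0.85 = 4154.4 / 155.52 × 0.85 ≈ 22.7 mL/min
Patient 2: SCr = 231 / 88.4 = 2.613 mg/dL
Patient 2: CrCl = (140 − 54) × 92.6 / (72 × 2.613) × 0.85 = 7963.6 / 188.14 × 0.85 ≈ 36.0 mL/min
22.7 vs 36.0 mL/min → Patient 2 is higher.

Patient 2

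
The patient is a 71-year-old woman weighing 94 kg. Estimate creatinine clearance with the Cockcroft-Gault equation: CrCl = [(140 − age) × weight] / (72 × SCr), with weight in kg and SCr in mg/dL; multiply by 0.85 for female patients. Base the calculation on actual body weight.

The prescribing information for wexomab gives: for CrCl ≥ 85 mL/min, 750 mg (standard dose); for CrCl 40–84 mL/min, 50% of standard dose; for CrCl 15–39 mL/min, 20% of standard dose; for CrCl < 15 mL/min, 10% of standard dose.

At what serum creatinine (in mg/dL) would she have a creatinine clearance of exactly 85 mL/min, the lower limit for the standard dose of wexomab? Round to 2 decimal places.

0.90 mg/dL

Standard dose requires CrCl ≥ 85 mL/min.
Set (140 − 71) × 94 × 0.85 / (72 × SCr) = 85
SCr = (140 − 71) × 94 × 0.85 / (72 × 85) = 0.901 mg/dL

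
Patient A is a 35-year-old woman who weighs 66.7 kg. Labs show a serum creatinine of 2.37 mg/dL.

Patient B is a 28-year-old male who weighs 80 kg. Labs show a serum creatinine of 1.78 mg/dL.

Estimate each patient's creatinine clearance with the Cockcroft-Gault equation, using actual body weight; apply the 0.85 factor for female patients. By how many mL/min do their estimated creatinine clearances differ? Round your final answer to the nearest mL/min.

Patient A: CrCl = (140 − 35) × 66.7 / (72 × 2.37) × 0.85 = 7003.5 / 170.64 × 0.85 ≈ 34.9 mL/min
Patient B: CrCl = (140 − 28) × 80 / (72 × 1.78) = 8960.0 / 128.16 ≈ 69.9 mL/min
|34.9 − 69.9| = 35.0 mL/min

35 mL/min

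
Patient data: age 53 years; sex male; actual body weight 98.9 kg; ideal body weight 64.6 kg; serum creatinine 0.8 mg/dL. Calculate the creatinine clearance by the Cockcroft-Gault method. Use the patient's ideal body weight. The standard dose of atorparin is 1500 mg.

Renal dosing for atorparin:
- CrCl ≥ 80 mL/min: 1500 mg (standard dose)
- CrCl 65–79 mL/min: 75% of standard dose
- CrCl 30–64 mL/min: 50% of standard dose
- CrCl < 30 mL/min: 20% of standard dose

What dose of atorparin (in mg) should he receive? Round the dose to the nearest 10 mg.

1500 mg

CrCl = (140 − 53) × 64.6 / (72 × 0.8) = 5620.2 / 57.60 ≈ 97.6 mL/min
CrCl ≈ 98 mL/min → bracket ≥ 80 mL/min.
100% of 1500 mg = 1500 mg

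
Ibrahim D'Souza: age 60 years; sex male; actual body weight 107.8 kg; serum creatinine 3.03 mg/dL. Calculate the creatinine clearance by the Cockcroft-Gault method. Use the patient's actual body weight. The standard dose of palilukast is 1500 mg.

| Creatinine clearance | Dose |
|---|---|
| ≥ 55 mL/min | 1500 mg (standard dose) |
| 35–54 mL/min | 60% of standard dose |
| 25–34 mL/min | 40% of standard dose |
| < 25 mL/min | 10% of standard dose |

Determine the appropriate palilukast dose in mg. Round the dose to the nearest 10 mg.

900 mg

CrCl = (140 − 60) × 107.8 / (72 × 3.03) = 8624.0 / 218.16 ≈ 39.5 mL/min
CrCl ≈ 40 mL/min → bracket 35–54 mL/min.
60% of 1500 mg = 900 mg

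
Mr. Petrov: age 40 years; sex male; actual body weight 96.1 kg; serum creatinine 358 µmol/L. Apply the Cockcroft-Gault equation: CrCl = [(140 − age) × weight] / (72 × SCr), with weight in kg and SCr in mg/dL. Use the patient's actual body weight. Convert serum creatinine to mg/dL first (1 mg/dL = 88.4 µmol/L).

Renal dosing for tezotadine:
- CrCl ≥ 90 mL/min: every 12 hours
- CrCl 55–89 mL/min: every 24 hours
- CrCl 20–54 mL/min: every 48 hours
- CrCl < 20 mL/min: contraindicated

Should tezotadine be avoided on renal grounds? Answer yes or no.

SCr = 358 / 88.4 = 4.05 mg/dL
CrCl = (140 − 40) × 96.1 / (72 × 4.05) = 9610.0 / 291.60 ≈ 33.0 mL/min
CrCl ≈ 33 mL/min, which is ≥ 20 mL/min.

no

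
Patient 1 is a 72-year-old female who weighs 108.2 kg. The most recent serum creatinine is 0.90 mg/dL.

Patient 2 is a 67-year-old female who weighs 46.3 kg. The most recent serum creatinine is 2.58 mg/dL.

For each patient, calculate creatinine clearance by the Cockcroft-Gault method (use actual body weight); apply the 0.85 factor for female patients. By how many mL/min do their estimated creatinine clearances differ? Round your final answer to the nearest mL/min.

Patient 1: CrCl = (140 − 72) × 108.2 / (72 × 0.9) × 0.85 = 7357.6 / 64.80 × 0.85 ≈ 96.5 mL/min
Patient 2: CrCl = (140 − 67) × 46.3 / (72 × 2.58) × 0.85 = 3379.9 / 185.76 × 0.85 ≈ 15.5 mL/min
|96.5 − 15.5| = 81.0 mL/min

81 mL/min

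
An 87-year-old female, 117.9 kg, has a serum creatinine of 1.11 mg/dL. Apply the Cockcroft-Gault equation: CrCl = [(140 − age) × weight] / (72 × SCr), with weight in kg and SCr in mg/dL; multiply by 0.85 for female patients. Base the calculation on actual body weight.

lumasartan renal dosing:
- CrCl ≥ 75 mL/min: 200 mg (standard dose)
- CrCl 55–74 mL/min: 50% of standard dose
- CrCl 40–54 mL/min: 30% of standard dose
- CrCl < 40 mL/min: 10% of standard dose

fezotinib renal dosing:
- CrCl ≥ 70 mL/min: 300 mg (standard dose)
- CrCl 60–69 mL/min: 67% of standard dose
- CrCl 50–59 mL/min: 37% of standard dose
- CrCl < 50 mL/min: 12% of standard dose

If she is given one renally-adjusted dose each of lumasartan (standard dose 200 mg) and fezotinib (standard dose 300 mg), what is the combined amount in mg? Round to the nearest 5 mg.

CrCl = (140 − 87) × 117.9 / (72 × 1.11) × 0.85 = 6248.7 / 79.92 × 0.85 ≈ 66.5 mL/min
CrCl ≈ 66 mL/min.
lumasartan: 55–74 mL/min → 50% of 200 mg = 100 mg.
fezotinib: 60–69 mL/min → 67% of 300 mg = 201 mg.
Total = 100 + 201 = 301 mg.

300 mg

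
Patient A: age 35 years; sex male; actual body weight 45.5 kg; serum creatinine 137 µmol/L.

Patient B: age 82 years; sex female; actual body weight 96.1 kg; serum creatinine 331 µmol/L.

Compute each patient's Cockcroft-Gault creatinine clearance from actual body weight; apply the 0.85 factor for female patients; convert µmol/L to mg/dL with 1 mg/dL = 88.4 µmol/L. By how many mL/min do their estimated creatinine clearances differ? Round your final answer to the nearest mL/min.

25 mL/min

Patient A: SCr = 137 / 88.4 = 1.55 mg/dL
Patient A: CrCl = (140 − 35) × 45.5 / (72 × 1.55) = 4777.5 / 111.60 ≈ 42.8 mL/min
Patient B: SCr = 331 / 88.4 = 3.744 mg/dL
Patient B: CrCl = (140 − 82) × 96.1 / (72 × 3.744) × 0.85 = 5573.8 / 269.57 × 0.85 ≈ 17.6 mL/min
|42.8 − 17.6| = 25.2 mL/min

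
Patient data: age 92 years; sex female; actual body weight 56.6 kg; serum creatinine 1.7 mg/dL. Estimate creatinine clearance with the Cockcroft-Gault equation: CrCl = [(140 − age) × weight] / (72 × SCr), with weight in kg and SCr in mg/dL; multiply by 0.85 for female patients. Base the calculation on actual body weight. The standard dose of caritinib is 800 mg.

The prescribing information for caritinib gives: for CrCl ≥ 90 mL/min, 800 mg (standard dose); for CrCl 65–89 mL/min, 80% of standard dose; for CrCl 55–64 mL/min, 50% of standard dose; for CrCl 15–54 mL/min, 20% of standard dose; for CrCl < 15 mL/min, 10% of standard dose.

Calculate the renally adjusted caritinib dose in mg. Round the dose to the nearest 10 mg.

160 mg

CrCl = (140 − 92) × 56.6 / (72 × 1.7) × 0.85 = 2716.8 / 122.40 × 0.85 ≈ 18.9 mL/min
CrCl ≈ 19 mL/min → bracket 15–54 mL/min.
20% of 800 mg = 160 mg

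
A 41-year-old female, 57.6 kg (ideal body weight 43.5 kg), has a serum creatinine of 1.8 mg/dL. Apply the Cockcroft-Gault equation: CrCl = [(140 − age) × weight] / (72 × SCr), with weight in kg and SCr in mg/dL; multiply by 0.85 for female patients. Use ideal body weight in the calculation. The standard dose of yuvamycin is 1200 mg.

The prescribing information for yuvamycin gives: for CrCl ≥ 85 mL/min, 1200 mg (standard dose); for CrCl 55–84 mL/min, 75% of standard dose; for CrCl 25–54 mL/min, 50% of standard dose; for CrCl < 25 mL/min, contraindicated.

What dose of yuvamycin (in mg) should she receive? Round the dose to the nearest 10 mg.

CrCl = (140 − 41) × 43.5 / (72 × 1.8) × 0.85 = 4306.5 / 129.60 × 0.85 ≈ 28.2 mL/min
CrCl ≈ 28 mL/min → bracket 25–54 mL/min.
50% of 1200 mg = 600 mg

600 mg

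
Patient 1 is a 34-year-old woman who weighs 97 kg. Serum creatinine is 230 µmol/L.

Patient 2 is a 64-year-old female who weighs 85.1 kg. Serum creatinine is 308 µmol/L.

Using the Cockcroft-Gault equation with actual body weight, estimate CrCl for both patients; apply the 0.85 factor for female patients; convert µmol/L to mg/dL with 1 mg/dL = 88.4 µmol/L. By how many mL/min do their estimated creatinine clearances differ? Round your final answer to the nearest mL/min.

Patient 1: SCr = 230 / 88.4 = 2.602 mg/dL
Patient 1: CrCl = (140 − 34) × 97 / (72 × 2.602) × 0.85 = 10282.0 / 187.34 × 0.85 ≈ 46.7 mL/min
Patient 2: SCr = 308 / 88.4 = 3.484 mg/dL
Patient 2: CrCl = (140 − 64) × 85.1 / (72 × 3.484) × 0.85 = 6467.6 / 250.85 × 0.85 ≈ 21.9 mL/min
|46.7 − 21.9| = 24.8 mL/min

25 mL/min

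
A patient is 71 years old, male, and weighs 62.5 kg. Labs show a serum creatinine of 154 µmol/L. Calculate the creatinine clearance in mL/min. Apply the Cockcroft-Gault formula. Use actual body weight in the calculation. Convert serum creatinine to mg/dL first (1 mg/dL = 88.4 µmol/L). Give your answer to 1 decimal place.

SCr = 154 / 88.4 = 1.742 mg/dL
CrCl = (140 − 71) × 62.5 / (72 × 1.742) = 4312.5 / 125.42 ≈ 34.4 mL/min

34.4 mL/min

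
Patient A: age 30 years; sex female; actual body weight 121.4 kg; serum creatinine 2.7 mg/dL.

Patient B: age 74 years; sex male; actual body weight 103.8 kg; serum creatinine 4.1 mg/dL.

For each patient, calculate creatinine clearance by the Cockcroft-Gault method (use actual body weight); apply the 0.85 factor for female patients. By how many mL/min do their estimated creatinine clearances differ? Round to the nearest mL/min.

Patient A: CrCl = (140 − 30) × 121.4 / (72 × 2.7) × 0.85 = 13354.0 / 194.40 × 0.85 ≈ 58.4 mL/min
Patient B: CrCl = (140 − 74) × 103.8 / (72 × 4.1) = 6850.8 / 295.20 ≈ 23.2 mL/min
|58.4 − 23.2| = 35.2 mL/min

35 mL/min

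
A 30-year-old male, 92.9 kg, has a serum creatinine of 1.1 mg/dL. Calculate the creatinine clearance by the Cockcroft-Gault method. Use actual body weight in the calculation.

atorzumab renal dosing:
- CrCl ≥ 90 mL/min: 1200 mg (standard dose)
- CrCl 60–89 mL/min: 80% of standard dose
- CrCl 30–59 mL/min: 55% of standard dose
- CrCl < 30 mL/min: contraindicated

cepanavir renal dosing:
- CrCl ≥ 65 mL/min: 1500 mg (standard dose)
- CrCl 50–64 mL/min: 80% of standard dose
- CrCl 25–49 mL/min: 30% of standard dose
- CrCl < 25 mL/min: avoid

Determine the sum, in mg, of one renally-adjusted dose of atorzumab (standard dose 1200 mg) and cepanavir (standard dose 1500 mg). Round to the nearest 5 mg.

2700 mg

CrCl = (140 − 30) × 92.9 / (72 × 1.1) = 10219.0 / 79.20 ≈ 129.0 mL/min
CrCl ≈ 129 mL/min.
atorzumab: ≥ 90 mL/min → 100% of 1200 mg = 1200 mg.
cepanavir: ≥ 65 mL/min → 100% of 1500 mg = 1500 mg.
Total = 1200 + 1500 = 2700 mg.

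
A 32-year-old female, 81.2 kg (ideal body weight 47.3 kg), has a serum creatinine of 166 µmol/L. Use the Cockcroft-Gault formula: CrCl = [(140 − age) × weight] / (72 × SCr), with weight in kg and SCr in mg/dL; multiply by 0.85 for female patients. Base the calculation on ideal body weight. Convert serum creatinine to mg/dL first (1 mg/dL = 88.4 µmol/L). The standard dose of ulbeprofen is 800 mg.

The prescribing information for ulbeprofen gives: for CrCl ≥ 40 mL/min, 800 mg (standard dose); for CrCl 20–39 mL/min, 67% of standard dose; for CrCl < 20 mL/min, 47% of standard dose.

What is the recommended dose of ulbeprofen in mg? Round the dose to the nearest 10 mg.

540 mg

SCr = 166 / 88.4 = 1.878 mg/dL
CrCl = (140 − 32) × 47.3 / (72 × 1.878) × 0.85 = 5108.4 / 135.22 × 0.85 ≈ 32.1 mL/min
CrCl ≈ 32 mL/min → bracket 20–39 mL/min.
67% of 800 mg = 536 mg → 540 mg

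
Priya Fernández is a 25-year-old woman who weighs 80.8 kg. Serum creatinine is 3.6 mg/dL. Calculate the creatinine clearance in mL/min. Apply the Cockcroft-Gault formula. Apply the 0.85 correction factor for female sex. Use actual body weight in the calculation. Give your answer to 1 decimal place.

30.5 mL/min

CrCl = (140 − 25) × 80.8 / (72 × 3.6) × 0.85 = 9292.0 / 259.20 × 0.85 ≈ 30.5 mL/min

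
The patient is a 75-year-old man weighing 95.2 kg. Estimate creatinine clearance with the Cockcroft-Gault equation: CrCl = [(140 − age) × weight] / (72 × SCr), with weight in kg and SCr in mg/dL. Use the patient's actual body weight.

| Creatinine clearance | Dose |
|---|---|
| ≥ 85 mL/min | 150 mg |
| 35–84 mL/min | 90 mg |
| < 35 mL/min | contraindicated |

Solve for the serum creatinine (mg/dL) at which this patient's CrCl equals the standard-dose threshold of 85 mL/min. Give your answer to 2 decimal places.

1.01 mg/dL

Standard dose requires CrCl ≥ 85 mL/min.
Set (140 − 75) × 95.2 / (72 × SCr) = 85
SCr = (140 − 75) × 95.2 / (72 × 85) = 1.011 mg/dL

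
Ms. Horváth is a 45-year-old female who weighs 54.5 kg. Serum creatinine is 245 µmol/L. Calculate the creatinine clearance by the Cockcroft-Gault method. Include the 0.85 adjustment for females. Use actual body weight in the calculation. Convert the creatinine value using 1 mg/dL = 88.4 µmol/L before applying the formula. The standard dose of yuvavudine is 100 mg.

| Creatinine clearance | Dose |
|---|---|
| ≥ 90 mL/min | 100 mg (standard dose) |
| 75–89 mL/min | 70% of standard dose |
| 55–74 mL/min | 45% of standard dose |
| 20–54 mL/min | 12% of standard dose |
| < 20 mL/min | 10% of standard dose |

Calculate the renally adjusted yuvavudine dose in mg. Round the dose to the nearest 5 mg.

10 mg

SCr = 245 / 88.4 = 2.771 mg/dL
CrCl = (140 − 45) × 54.5 / (72 × 2.771) × 0.85 = 5177.5 / 199.51 × 0.85 ≈ 22.1 mL/min
CrCl ≈ 22 mL/min → bracket 20–54 mL/min.
12% of 100 mg = 12 mg → 10 mg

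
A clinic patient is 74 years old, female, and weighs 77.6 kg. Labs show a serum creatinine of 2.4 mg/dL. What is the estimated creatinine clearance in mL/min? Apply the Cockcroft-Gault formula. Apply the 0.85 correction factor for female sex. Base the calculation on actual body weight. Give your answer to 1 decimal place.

CrCl = (140 − 74) × 77.6 / (72 × 2.4) × 0.85 = 5121.6 / 172.80 × 0.85 ≈ 25.2 mL/min

25.2 mL/min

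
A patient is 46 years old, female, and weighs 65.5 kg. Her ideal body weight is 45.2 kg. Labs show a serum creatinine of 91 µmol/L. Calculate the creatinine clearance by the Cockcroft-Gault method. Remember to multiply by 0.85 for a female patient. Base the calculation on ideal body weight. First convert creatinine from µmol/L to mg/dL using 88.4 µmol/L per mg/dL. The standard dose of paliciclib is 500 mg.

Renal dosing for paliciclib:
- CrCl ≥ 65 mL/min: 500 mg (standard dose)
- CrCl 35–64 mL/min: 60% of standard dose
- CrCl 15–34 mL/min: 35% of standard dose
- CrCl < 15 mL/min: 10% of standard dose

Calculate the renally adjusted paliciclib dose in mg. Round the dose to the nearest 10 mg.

SCr = 91 / 88.4 = 1.029 mg/dL
CrCl = (140 − 46) × 45.2 / (72 × 1.029) × 0.85 = 4248.8 / 74.09 × 0.85 ≈ 48.7 mL/min
CrCl ≈ 49 mL/min → bracket 35–64 mL/min.
60% of 500 mg = 300 mg

300 mg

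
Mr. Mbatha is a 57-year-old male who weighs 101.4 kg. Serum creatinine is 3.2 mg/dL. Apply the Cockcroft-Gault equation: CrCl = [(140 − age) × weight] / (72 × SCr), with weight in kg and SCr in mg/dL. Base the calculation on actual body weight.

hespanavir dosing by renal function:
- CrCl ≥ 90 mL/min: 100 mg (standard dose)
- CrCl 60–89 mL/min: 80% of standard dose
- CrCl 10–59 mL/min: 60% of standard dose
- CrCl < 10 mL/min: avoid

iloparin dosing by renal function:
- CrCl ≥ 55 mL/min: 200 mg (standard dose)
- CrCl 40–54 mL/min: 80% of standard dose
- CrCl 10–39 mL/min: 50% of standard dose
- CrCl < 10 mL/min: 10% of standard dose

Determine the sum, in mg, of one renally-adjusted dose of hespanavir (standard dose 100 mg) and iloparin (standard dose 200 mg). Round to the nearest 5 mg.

160 mg

CrCl = (140 − 57) × 101.4 / (72 × 3.2) = 8416.2 / 230.40 ≈ 36.5 mL/min
CrCl ≈ 37 mL/min.
hespanavir: 10–59 mL/min → 60% of 100 mg = 60 mg.
iloparin: 10–39 mL/min → 50% of 200 mg = 100 mg.
Total = 60 + 100 = 160 mg.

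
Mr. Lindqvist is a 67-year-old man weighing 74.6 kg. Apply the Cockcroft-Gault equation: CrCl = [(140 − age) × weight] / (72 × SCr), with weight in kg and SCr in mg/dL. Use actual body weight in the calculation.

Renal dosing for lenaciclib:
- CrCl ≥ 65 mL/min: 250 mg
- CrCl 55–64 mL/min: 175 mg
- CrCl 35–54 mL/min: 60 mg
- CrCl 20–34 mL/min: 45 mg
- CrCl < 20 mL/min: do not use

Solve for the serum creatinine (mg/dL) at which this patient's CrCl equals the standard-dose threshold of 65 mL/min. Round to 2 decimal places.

Standard dose requires CrCl ≥ 65 mL/min.
Set (140 − 67) × 74.6 / (72 × SCr) = 65
SCr = (140 − 67) × 74.6 / (72 × 65) = 1.164 mg/dL

1.16 mg/dL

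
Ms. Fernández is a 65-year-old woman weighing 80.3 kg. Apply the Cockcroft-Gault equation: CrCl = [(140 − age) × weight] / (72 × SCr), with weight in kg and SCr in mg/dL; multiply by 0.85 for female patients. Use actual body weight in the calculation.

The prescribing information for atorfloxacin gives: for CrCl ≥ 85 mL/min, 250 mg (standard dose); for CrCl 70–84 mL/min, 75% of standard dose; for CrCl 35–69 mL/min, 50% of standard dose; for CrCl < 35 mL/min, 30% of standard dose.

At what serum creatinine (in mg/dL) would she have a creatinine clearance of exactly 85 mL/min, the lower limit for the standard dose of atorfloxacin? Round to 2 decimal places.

Standard dose requires CrCl ≥ 85 mL/min.
Set (140 − 65) × 80.3 × 0.85 / (72 × SCr) = 85
SCr = (140 − 65) × 80.3 × 0.85 / (72 × 85) = 0.836 mg/dL

0.84 mg/dL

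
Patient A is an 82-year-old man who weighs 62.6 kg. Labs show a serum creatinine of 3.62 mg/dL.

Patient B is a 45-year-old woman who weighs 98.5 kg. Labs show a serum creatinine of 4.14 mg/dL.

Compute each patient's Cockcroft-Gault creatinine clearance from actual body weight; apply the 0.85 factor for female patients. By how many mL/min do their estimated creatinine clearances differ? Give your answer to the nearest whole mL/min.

13 mL/min

Patient A: CrCl = (140 − 82) × 62.6 / (72 × 3.62) = 3630.8 / 260.64 ≈ 13.9 mL/min
Patient B: CrCl = (140 − 45) × 98.5 / (72 × 4.14) × 0.85 = 9357.5 / 298.08 × 0.85 ≈ 26.7 mL/min
|13.9 − 26.7| = 12.8 mL/min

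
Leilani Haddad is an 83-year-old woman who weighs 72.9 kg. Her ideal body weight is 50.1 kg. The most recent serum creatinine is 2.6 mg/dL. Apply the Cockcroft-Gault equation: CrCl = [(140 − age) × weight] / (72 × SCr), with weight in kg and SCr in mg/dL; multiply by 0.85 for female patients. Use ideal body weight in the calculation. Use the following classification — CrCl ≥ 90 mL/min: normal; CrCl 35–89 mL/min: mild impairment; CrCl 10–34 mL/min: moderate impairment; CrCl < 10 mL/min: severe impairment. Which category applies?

moderate impairment

CrCl = (140 − 83) × 50.1 / (72 × 2.6) × 0.85 = 2855.7 / 187.20 × 0.85 ≈ 13.0 mL/min
13 mL/min falls in the 'moderate impairment' range.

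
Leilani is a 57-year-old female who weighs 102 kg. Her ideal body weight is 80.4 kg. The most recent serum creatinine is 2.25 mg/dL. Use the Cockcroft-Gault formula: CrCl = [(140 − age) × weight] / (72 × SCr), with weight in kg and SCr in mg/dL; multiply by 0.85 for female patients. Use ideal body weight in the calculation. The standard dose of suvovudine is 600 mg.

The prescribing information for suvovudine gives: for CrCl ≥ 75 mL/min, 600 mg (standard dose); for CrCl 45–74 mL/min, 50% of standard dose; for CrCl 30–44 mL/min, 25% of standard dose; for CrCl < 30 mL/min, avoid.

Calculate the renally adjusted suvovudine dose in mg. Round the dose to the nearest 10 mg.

150 mg

CrCl = (140 − 57) × 80.4 / (72 × 2.25) × 0.85 = 6673.2 / 162.00 × 0.85 ≈ 35.0 mL/min
CrCl ≈ 35 mL/min → bracket 30–44 mL/min.
25% of 600 mg = 150 mg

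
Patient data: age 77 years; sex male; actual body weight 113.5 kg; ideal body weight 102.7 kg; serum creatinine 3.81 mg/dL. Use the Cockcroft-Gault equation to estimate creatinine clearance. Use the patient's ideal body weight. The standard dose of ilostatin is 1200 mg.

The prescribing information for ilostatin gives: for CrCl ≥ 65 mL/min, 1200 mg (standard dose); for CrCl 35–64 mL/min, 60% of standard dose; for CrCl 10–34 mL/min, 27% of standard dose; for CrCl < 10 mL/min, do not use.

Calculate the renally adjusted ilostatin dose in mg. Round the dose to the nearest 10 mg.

320 mg

CrCl = (140 − 77) × 102.7 / (72 × 3.81) = 6470.1 / 274.32 ≈ 23.6 mL/min
CrCl ≈ 24 mL/min → bracket 10–34 mL/min.
27% of 1200 mg = 324 mg → 320 mg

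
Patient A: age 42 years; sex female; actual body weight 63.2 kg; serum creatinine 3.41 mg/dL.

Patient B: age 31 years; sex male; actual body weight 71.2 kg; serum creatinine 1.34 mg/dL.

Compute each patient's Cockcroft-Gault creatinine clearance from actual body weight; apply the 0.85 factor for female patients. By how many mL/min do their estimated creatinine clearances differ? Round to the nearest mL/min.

Patient A: CrCl = (140 − 42) × 63.2 / (72 × 3.41) × 0.85 = 6193.6 / 245.52 × 0.85 ≈ 21.4 mL/min
Patient B: CrCl = (140 − 31) × 71.2 / (72 × 1.34) = 7760.8 / 96.48 ≈ 80.4 mL/min
|21.4 − 80.4| = 59.0 mL/min

59 mL/min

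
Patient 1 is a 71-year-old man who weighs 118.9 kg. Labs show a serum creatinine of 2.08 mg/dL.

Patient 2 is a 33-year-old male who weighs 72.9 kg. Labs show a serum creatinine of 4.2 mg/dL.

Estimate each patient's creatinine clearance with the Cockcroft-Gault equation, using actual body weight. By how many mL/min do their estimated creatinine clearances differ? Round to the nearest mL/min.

29 mL/min

Patient 1: CrCl = (140 − 71) × 118.9 / (72 × 2.08) = 8204.1 / 149.76 ≈ 54.8 mL/min
Patient 2: CrCl = (140 − 33) × 72.9 / (72 × 4.2) = 7800.3 / 302.40 ≈ 25.8 mL/min
|54.8 − 25.8| = 29.0 mL/min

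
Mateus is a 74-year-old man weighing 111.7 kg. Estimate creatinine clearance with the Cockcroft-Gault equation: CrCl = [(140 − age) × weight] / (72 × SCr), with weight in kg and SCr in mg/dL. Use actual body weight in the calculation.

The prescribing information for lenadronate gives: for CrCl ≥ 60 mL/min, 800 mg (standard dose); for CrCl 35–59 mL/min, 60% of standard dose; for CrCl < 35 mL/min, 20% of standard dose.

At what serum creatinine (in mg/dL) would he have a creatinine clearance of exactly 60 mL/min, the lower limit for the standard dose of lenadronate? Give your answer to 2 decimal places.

Standard dose requires CrCl ≥ 60 mL/min.
Set (140 − 74) × 111.7 / (72 × SCr) = 60
SCr = (140 − 74) × 111.7 / (72 × 60) = 1.707 mg/dL

1.71 mg/dL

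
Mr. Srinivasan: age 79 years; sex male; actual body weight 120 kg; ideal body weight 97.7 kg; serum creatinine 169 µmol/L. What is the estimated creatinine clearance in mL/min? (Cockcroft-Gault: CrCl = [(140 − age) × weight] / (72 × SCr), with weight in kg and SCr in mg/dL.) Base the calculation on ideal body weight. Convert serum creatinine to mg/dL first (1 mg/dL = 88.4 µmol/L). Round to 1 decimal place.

43.3 mL/min

SCr = 169 / 88.4 = 1.912 mg/dL
CrCl = (140 − 79) × 97.7 / (72 × 1.912) = 5959.7 / 137.66 ≈ 43.3 mL/min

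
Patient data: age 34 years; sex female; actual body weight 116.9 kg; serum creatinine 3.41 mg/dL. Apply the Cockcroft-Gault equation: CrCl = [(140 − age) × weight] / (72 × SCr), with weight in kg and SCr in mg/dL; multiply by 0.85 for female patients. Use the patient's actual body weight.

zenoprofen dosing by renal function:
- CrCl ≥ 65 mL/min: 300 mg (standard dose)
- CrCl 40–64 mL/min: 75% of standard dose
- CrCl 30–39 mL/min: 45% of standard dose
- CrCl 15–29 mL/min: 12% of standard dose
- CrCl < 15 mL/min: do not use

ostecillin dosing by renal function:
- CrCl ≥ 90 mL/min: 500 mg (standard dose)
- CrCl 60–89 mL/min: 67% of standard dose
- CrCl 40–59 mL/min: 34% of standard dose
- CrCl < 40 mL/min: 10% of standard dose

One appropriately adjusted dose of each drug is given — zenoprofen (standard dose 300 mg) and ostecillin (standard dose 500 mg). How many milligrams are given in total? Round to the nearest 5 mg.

CrCl = (140 − 34) × 116.9 / (72 × 3.41) × 0.85 = 12391.4 / 245.52 × 0.85 ≈ 42.9 mL/min
CrCl ≈ 43 mL/min.
zenoprofen: 40–64 mL/min → 75% of 300 mg = 225 mg.
ostecillin: 40–59 mL/min → 34% of 500 mg = 170 mg.
Total = 225 + 170 = 395 mg.

395 mg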